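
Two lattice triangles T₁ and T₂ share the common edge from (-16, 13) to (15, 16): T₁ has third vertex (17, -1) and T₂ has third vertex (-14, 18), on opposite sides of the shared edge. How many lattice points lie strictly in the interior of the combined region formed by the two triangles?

340

The union is the simple quadrilateral with vertices (-16, 13), (17, -1), (15, 16), (-14, 18) in order.
The shoelace formula gives twice the area as |((-16)·(-1) − 17·13) + (17·16 − 15·(-1)) + (15·18 − (-14)·16) + ((-14)·13 − (-16)·18)| = 682, so the area is 341.
Summing gcd(|Δx|,|Δy|) over the edges gives the boundary count: gcd(33,14) + gcd(2,17) + gcd(29,2) + gcd(2,5) = 1+1+1+1 = 4.
By Pick's theorem I = A − B/2 + 1 = 341 − 4/2 + 1 = 340.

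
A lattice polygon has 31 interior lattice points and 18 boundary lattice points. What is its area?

39

By Pick's theorem, A = I + B/2 − 1 = 31 + 18/2 − 1 = 39.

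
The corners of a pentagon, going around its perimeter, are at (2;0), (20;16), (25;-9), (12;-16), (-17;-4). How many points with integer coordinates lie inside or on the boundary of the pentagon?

582

By the shoelace formula, twice the signed area is |[2·16 − 20·0] + [20·(-9) − 25·16] + [25·(-16) − 12·(-9)] + [12·(-4) − (-17)·(-16)] + [(-17)·0 − 2·(-4)]| = 1152, so the area is 576.
Summing gcd(|Δx|,|Δy|) over the edges gives the boundary count: gcd(18,16) + gcd(5,25) + gcd(13,7) + gcd(29,12) + gcd(19,4) = 2+5+1+1+1 = 10.
Pick's theorem gives I = A − B/2 + 1 = 576 − 10/2 + 1 = 572, so the closed region contains I + B = 572 + 10 = 582 lattice points.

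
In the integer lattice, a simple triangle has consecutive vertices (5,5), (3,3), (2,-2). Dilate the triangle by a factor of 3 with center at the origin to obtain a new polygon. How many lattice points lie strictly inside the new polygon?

31

The shoelace formula gives twice the area as |(5·3 − 3·5) + (3·(-2) − 2·3) + (2·5 − 5·(-2))| = 8, so the area is 4.
Along each edge there are gcd(|Δx|,|Δy|)+1 lattice points, so counting each shared vertex once the boundary has gcd(2,2) + gcd(1,5) + gcd(3,7) = 2+1+1 = 4.
Scaling by 3 multiplies the area by 3² = 9 (so the new area is 36) and multiplies the boundary lattice-point count by 3, giving 12.
By Pick's theorem, the interior count of the dilated polygon is 36 − 12/2 + 1 = 31.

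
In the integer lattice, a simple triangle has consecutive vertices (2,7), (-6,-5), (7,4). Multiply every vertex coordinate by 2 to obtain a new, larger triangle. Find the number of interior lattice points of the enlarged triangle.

163

The shoelace formula gives twice the area as |(2·(-5) − (-6)·7) + ((-6)·4 − 7·(-5)) + (7·7 − 2·4)| = 84, so the area is 42.
Along each edge there are gcd(|Δx|,|Δy|)+1 lattice points, so counting each shared vertex once the boundary has gcd(8,12) + gcd(13,9) + gcd(5,3) = 4+1+1 = 6.
Scaling by 2 multiplies the area by 2² = 4 (so the new area is 168) and multiplies the boundary lattice-point count by 2, giving 12.
By Pick's theorem, the interior count of the dilated polygon is 168 − 12/2 + 1 = 163.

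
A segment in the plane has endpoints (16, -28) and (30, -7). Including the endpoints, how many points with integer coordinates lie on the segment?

The number of lattice points on a segment between lattice points is gcd(|Δx|,|Δy|) + 1 = gcd(14,21) + 1 = 7 + 1 = 8.

8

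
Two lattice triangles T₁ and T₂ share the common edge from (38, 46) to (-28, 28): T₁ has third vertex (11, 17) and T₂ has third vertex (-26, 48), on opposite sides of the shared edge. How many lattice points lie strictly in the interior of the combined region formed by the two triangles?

1354

The union is the simple quadrilateral with vertices (38, 46), (11, 17), (-28, 28), (-26, 48) in order.
Using the shoelace formula, 2A = |[38·17 − 11·46] + [11·28 − (-28)·17] + [(-28)·48 − (-26)·28] + [(-26)·46 − 38·48]| = 2712, so the area is 1356.
Summing gcd(|Δx|,|Δy|) over the edges gives the boundary count: gcd(27,29) + gcd(39,11) + gcd(2,20) + gcd(64,2) = 1+1+2+2 = 6.
By Pick's theorem I = A − B/2 + 1 = 1356 − 6/2 + 1 = 1354.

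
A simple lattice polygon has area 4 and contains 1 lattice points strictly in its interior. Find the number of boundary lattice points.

Pick's theorem gives A = I + B/2 − 1, so B = 2(A − I + 1) = 2(4 − 1 + 1) = 8.

8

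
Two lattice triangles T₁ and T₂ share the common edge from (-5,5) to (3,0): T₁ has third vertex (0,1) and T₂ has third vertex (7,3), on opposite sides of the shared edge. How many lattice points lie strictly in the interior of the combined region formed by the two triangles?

24

The union is the simple quadrilateral with vertices (-5,5), (0,1), (3,0), (7,3) in order.
Using the shoelace formula, 2A = |[(-5)·1 − 0·5] + [0·0 − 3·1] + [3·3 − 7·0] + [7·5 − (-5)·3]| = 51, so the area is 51/2.
The number of boundary lattice points is Σ gcd(|Δx|,|Δy|) = gcd(5,4) + gcd(3,1) + gcd(4,3) + gcd(12,2) = 1+1+1+2 = 5.
By Pick's theorem I = A − B/2 + 1 = 51/2 − 5/2 + 1 = 24.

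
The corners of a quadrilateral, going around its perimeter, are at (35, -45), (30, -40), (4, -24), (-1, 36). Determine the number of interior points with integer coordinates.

Using the shoelace formula, 2A = |(35·(-40) − 30·(-45)) + (30·(-24) − 4·(-40)) + (4·36 − (-1)·(-24)) + ((-1)·(-45) − 35·36)| = 1705, so the area is 1705/2.
The number of boundary lattice points is Σ gcd(|Δx|,|Δy|) = gcd(5,5) + gcd(26,16) + gcd(5,60) + gcd(36,81) = 5+2+5+9 = 21.
By Pick's theorem A = I + B/2 − 1, so I = 1705/2 − 21/2 + 1 = 843.

843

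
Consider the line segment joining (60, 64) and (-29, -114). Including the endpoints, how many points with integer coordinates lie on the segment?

The number of lattice points on a segment between lattice points is gcd(|Δx|,|Δy|) + 1 = gcd(89,178) + 1 = 89 + 1 = 90.

90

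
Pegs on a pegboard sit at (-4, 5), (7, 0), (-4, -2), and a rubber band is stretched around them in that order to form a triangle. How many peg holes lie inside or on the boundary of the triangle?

44

The shoelace formula gives twice the area as |((-4)·0 − 7·5) + (7·(-2) − (-4)·0) + ((-4)·5 − (-4)·(-2))| = 77, so the area is 77/2.
Summing gcd(|Δx|,|Δy|) over the edges gives the boundary count: gcd(11,5) + gcd(11,2) + gcd(0,7) = 1+1+7 = 9.
Pick's theorem gives I = A − B/2 + 1 = 77/2 − 9/2 + 1 = 35, so the closed region contains I + B = 35 + 9 = 44 lattice points.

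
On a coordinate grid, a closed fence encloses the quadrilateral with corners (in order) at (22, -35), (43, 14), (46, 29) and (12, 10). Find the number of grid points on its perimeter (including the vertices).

The number of boundary lattice points is Σ gcd(|Δx|,|Δy|) = gcd(21,49) + gcd(3,15) + gcd(34,19) + gcd(10,45) = 7+3+1+5 = 16.

16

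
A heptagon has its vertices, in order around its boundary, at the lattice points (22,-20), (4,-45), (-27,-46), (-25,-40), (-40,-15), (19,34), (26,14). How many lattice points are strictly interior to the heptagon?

3057

By the shoelace formula, twice the signed area is |(22·(-45) − 4·(-20)) + (4·(-46) − (-27)·(-45)) + ((-27)·(-40) − (-25)·(-46)) + ((-25)·(-15) − (-40)·(-40)) + ((-40)·34 − 19·(-15)) + (19·14 − 26·34) + (26·(-20) − 22·14)| = 6125, so the area is 6125/2.
The number of boundary lattice points is Σ gcd(|Δx|,|Δy|) = gcd(18,25) + gcd(31,1) + gcd(2,6) + gcd(15,25) + gcd(59,49) + gcd(7,20) + gcd(4,34) = 1+1+2+5+1+1+2 = 13.
Pick's theorem gives I = A − B/2 + 1 = 6125/2 − 13/2 + 1 = 3057.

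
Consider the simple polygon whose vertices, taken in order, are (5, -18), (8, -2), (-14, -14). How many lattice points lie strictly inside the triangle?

The shoelace formula gives twice the area as |[5·(-2) − 8·(-18)] + [8·(-14) − (-14)·(-2)] + [(-14)·(-18) − 5·(-14)]| = 316, so the area is 158.
Summing gcd(|Δx|,|Δy|) over the edges gives the boundary count: gcd(3,16) + gcd(22,12) + gcd(19,4) = 1+2+1 = 4.
By Pick's theorem A = I + B/2 − 1, so I = 158 − 4/2 + 1 = 157.

157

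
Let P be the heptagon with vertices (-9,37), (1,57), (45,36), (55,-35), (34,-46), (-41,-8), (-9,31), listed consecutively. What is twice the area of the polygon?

The shoelace formula gives twice the area as |((-9)·57 − 1·37) + (1·36 − 45·57) + (45·(-35) − 55·36) + (55·(-46) − 34·(-35)) + (34·(-8) − (-41)·(-46)) + ((-41)·31 − (-9)·(-8)) + ((-9)·37 − (-9)·31)| = 11529, so the area is 5764.5.

11529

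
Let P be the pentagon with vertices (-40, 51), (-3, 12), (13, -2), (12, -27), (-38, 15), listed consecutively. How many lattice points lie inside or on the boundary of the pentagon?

The shoelace formula gives twice the area as |((-40)·12 − (-3)·51) + ((-3)·(-2) − 13·12) + (13·(-27) − 12·(-2)) + (12·15 − (-38)·(-27)) + ((-38)·51 − (-40)·15)| = 2988, so the area is 1494.
Along each edge there are gcd(|Δx|,|Δy|)+1 lattice points, so counting each shared vertex once the boundary has gcd(37,39) + gcd(16,14) + gcd(1,25) + gcd(50,42) + gcd(2,36) = 1+2+1+2+2 = 8.
Pick's theorem gives I = A − B/2 + 1 = 1494 − 8/2 + 1 = 1491, so the closed region contains I + B = 1491 + 8 = 1499 lattice points.

1499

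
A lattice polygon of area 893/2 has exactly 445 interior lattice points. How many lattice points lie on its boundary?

5

Pick's theorem gives A = I + B/2 − 1, so B = 2(A − I + 1) = 2(893/2 − 445 + 1) = 5.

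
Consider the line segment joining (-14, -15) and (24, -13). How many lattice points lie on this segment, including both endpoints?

3

The number of lattice points on a segment between lattice points is gcd(|Δx|,|Δy|) + 1 = gcd(38,2) + 1 = 2 + 1 = 3.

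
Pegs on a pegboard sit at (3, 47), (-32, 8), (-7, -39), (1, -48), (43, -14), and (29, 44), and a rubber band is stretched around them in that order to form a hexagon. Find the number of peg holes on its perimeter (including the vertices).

8

The number of boundary lattice points is Σ gcd(|Δx|,|Δy|) = gcd(35,39) + gcd(25,47) + gcd(8,9) + gcd(42,34) + gcd(14,58) + gcd(26,3) = 1+1+1+2+2+1 = 8.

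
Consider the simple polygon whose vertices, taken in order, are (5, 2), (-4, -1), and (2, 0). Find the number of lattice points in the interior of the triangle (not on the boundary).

By the shoelace formula, twice the signed area is |(5·(-1) − (-4)·2) + ((-4)·0 − 2·(-1)) + (2·2 − 5·0)| = 9, so the area is 4.5.
The number of boundary lattice points is Σ gcd(|Δx|,|Δy|) = gcd(9,3) + gcd(6,1) + gcd(3,2) = 3+1+1 = 5.
Pick's theorem gives I = A − B/2 + 1 = 4.5 − 5/2 + 1 = 3.

3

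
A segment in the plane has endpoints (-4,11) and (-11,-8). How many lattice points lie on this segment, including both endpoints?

2

The number of lattice points on a segment between lattice points is gcd(|Δx|,|Δy|) + 1 = gcd(7,19) + 1 = 1 + 1 = 2.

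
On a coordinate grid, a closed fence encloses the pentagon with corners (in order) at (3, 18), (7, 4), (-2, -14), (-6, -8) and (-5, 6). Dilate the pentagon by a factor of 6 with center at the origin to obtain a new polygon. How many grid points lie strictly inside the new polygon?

8155

By the shoelace formula, twice the signed area is |[3·4 − 7·18] + [7·(-14) − (-2)·4] + [(-2)·(-8) − (-6)·(-14)] + [(-6)·6 − (-5)·(-8)] + [(-5)·18 − 3·6]| = 456, so the area is 228.
The number of boundary lattice points is Σ gcd(|Δx|,|Δy|) = gcd(4,14) + gcd(9,18) + gcd(4,6) + gcd(1,14) + gcd(8,12) = 2+9+2+1+4 = 18.
Scaling by 6 multiplies the area by 6² = 36 (so the new area is 8208) and multiplies the boundary lattice-point count by 6, giving 108.
By Pick's theorem, the interior count of the dilated polygon is 8208 − 108/2 + 1 = 8155.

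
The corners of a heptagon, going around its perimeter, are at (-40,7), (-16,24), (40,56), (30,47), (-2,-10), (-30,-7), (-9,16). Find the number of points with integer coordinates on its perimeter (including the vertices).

14

Summing gcd(|Δx|,|Δy|) over the edges gives the boundary count: gcd(24,17) + gcd(56,32) + gcd(10,9) + gcd(32,57) + gcd(28,3) + gcd(21,23) + gcd(31,9) = 1+8+1+1+1+1+1 = 14.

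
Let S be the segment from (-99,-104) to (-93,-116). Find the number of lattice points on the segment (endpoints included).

7

The number of lattice points on a segment between lattice points is gcd(|Δx|,|Δy|) + 1 = gcd(6,12) + 1 = 6 + 1 = 7.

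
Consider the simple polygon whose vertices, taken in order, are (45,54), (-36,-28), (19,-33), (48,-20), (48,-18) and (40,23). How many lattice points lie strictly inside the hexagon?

3322

By the shoelace formula, twice the signed area is |(45·(-28) − (-36)·54) + ((-36)·(-33) − 19·(-28)) + (19·(-20) − 48·(-33)) + (48·(-18) − 48·(-20)) + (48·23 − 40·(-18)) + (40·54 − 45·23)| = 6653, so the area is 6653/2.
The number of boundary lattice points is Σ gcd(|Δx|,|Δy|) = gcd(81,82) + gcd(55,5) + gcd(29,13) + gcd(0,2) + gcd(8,41) + gcd(5,31) = 1+5+1+2+1+1 = 11.
By Pick's theorem A = I + B/2 − 1, so I = 6653/2 − 11/2 + 1 = 3322.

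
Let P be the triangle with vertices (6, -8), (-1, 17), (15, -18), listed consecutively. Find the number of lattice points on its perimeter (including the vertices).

3

The number of boundary lattice points is Σ gcd(|Δx|,|Δy|) = gcd(7,25) + gcd(16,35) + gcd(9,10) = 1+1+1 = 3.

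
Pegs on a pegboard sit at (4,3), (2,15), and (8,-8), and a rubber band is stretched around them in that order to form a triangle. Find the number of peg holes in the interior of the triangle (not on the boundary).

Using the shoelace formula, 2A = |[4·15 − 2·3] + [2·(-8) − 8·15] + [8·3 − 4·(-8)]| = 26, so the area is 13.
Along each edge there are gcd(|Δx|,|Δy|)+1 lattice points, so counting each shared vertex once the boundary has gcd(2,12) + gcd(6,23) + gcd(4,11) = 2+1+1 = 4.
By Pick's theorem A = I + B/2 − 1, so I = 13 − 4/2 + 1 = 12.

12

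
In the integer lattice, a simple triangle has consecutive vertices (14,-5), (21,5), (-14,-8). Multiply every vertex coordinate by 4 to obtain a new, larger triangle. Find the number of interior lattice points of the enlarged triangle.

The shoelace formula gives twice the area as |(14·5 − 21·(-5)) + (21·(-8) − (-14)·5) + ((-14)·(-5) − 14·(-8))| = 259, so the area is 129.5.
Summing gcd(|Δx|,|Δy|) over the edges gives the boundary count: gcd(7,10) + gcd(35,13) + gcd(28,3) = 1+1+1 = 3.
Scaling by 4 multiplies the area by 4² = 16 (so the new area is 2072) and multiplies the boundary lattice-point count by 4, giving 12.
By Pick's theorem, the interior count of the dilated polygon is 2072 − 12/2 + 1 = 2067.

2067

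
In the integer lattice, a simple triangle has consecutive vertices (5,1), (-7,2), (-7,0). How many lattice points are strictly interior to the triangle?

11

The shoelace formula gives twice the area as |(5·2 − (-7)·1) + ((-7)·0 − (-7)·2) + ((-7)·1 − 5·0)| = 24, so the area is 12.
Summing gcd(|Δx|,|Δy|) over the edges gives the boundary count: gcd(12,1) + gcd(0,2) + gcd(12,1) = 1+2+1 = 4.
By Pick's theorem A = I + B/2 − 1, so I = 12 − 4/2 + 1 = 11.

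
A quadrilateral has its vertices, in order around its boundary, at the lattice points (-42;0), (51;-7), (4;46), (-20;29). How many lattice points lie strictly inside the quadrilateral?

2460

By the shoelace formula, twice the signed area is |((-42)·(-7) − 51·0) + (51·46 − 4·(-7)) + (4·29 − (-20)·46) + ((-20)·0 − (-42)·29)| = 4922, so the area is 2461.
Summing gcd(|Δx|,|Δy|) over the edges gives the boundary count: gcd(93,7) + gcd(47,53) + gcd(24,17) + gcd(22,29) = 1+1+1+1 = 4.
By Pick's theorem A = I + B/2 − 1, so I = 2461 − 4/2 + 1 = 2460.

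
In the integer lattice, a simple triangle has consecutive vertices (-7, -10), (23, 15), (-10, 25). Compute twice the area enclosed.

By the shoelace formula, twice the signed area is |((-7)·15 − 23·(-10)) + (23·25 − (-10)·15) + ((-10)·(-10) − (-7)·25)| = 1125, so the area is 562.5.

1125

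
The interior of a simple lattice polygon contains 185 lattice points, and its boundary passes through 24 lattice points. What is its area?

196

By Pick's theorem, A = I + B/2 − 1 = 185 + 24/2 − 1 = 196.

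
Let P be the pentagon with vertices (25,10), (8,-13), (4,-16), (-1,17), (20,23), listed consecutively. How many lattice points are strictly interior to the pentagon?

581

The shoelace formula gives twice the area as |(25·(-13) − 8·10) + (8·(-16) − 4·(-13)) + (4·17 − (-1)·(-16)) + ((-1)·23 − 20·17) + (20·10 − 25·23)| = 1167, so the area is 583.5.
The number of boundary lattice points is Σ gcd(|Δx|,|Δy|) = gcd(17,23) + gcd(4,3) + gcd(5,33) + gcd(21,6) + gcd(5,13) = 1+1+1+3+1 = 7.
Pick's theorem gives I = A − B/2 + 1 = 583.5 − 7/2 + 1 = 581.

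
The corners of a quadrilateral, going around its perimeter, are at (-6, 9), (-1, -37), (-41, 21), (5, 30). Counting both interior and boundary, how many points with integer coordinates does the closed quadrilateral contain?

1212

Using the shoelace formula, 2A = |[(-6)·(-37) − (-1)·9] + [(-1)·21 − (-41)·(-37)] + [(-41)·30 − 5·21] + [5·9 − (-6)·30]| = 2417, so the area is 1208.5.
Summing gcd(|Δx|,|Δy|) over the edges gives the boundary count: gcd(5,46) + gcd(40,58) + gcd(46,9) + gcd(11,21) = 1+2+1+1 = 5.
Pick's theorem gives I = A − B/2 + 1 = 1208.5 − 5/2 + 1 = 1207, so the closed region contains I + B = 1207 + 5 = 1212 lattice points.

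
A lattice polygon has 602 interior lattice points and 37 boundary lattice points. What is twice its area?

1239

By Pick's theorem, A = I + B/2 − 1 = 602 + 37/2 − 1 = 1239/2.
Hence 2A = 1239.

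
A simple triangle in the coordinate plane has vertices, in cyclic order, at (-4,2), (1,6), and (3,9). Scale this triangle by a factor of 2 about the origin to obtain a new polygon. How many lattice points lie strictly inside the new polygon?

6

By the shoelace formula, twice the signed area is |[(-4)·6 − 1·2] + [1·9 − 3·6] + [3·2 − (-4)·9]| = 7, so the area is 3.5.
Summing gcd(|Δx|,|Δy|) over the edges gives the boundary count: gcd(5,4) + gcd(2,3) + gcd(7,7) = 1+1+7 = 9.
Scaling by 2 multiplies the area by 2² = 4 (so the new area is 14) and multiplies the boundary lattice-point count by 2, giving 18.
By Pick's theorem, the interior count of the dilated polygon is 14 − 18/2 + 1 = 6.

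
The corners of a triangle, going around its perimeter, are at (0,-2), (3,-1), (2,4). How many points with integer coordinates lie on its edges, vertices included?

4

The number of boundary lattice points is Σ gcd(|Δx|,|Δy|) = gcd(3,1) + gcd(1,5) + gcd(2,6) = 1+1+2 = 4.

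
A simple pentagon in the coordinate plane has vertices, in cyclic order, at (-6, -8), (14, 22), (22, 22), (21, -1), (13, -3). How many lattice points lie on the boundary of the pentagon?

Summing gcd(|Δx|,|Δy|) over the edges gives the boundary count: gcd(20,30) + gcd(8,0) + gcd(1,23) + gcd(8,2) + gcd(19,5) = 10+8+1+2+1 = 22.

22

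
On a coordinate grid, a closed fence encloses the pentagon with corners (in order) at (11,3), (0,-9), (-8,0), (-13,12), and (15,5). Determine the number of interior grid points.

256

The shoelace formula gives twice the area as |(11·(-9) − 0·3) + (0·0 − (-8)·(-9)) + ((-8)·12 − (-13)·0) + ((-13)·5 − 15·12) + (15·3 − 11·5)| = 522, so the area is 261.
Summing gcd(|Δx|,|Δy|) over the edges gives the boundary count: gcd(11,12) + gcd(8,9) + gcd(5,12) + gcd(28,7) + gcd(4,2) = 1+1+1+7+2 = 12.
Pick's theorem gives I = A − B/2 + 1 = 261 − 12/2 + 1 = 256.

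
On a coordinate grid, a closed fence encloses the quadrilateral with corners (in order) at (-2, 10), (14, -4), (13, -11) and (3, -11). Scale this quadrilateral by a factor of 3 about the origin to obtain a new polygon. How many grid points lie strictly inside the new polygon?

Using the shoelace formula, 2A = |((-2)·(-4) − 14·10) + (14·(-11) − 13·(-4)) + (13·(-11) − 3·(-11)) + (3·10 − (-2)·(-11))| = 336, so the area is 168.
Along each edge there are gcd(|Δx|,|Δy|)+1 lattice points, so counting each shared vertex once the boundary has gcd(16,14) + gcd(1,7) + gcd(10,0) + gcd(5,21) = 2+1+10+1 = 14.
Scaling by 3 multiplies the area by 3² = 9 (so the new area is 1512) and multiplies the boundary lattice-point count by 3, giving 42.
By Pick's theorem, the interior count of the dilated polygon is 1512 − 42/2 + 1 = 1492.

1492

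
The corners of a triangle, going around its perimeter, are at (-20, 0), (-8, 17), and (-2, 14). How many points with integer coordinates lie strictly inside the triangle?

67

The shoelace formula gives twice the area as |((-20)·17 − (-8)·0) + ((-8)·14 − (-2)·17) + ((-2)·0 − (-20)·14)| = 138, so the area is 69.
Summing gcd(|Δx|,|Δy|) over the edges gives the boundary count: gcd(12,17) + gcd(6,3) + gcd(18,14) = 1+3+2 = 6.
By Pick's theorem A = I + B/2 − 1, so I = 69 − 6/2 + 1 = 67.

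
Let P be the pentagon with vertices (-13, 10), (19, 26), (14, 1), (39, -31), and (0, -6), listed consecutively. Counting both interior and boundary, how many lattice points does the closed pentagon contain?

Using the shoelace formula, 2A = |((-13)·26 − 19·10) + (19·1 − 14·26) + (14·(-31) − 39·1) + (39·(-6) − 0·(-31)) + (0·10 − (-13)·(-6))| = 1658, so the area is 829.
The number of boundary lattice points is Σ gcd(|Δx|,|Δy|) = gcd(32,16) + gcd(5,25) + gcd(25,32) + gcd(39,25) + gcd(13,16) = 16+5+1+1+1 = 24.
Pick's theorem gives I = A − B/2 + 1 = 829 − 24/2 + 1 = 818, so the closed region contains I + B = 818 + 24 = 842 lattice points.

842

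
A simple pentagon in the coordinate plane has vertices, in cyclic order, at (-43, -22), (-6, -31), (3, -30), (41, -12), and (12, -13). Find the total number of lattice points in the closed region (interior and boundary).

By the shoelace formula, twice the signed area is |((-43)·(-31) − (-6)·(-22)) + ((-6)·(-30) − 3·(-31)) + (3·(-12) − 41·(-30)) + (41·(-13) − 12·(-12)) + (12·(-22) − (-43)·(-13))| = 1456, so the area is 728.
Along each edge there are gcd(|Δx|,|Δy|)+1 lattice points, so counting each shared vertex once the boundary has gcd(37,9) + gcd(9,1) + gcd(38,18) + gcd(29,1) + gcd(55,9) = 1+1+2+1+1 = 6.
Pick's theorem gives I = A − B/2 + 1 = 728 − 6/2 + 1 = 726, so the closed region contains I + B = 726 + 6 = 732 lattice points.

732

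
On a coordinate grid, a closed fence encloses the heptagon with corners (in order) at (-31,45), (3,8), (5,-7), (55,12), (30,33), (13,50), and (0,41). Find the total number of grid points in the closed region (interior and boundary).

2178

The shoelace formula gives twice the area as |[(-31)·8 − 3·45] + [3·(-7) − 5·8] + [5·12 − 55·(-7)] + [55·33 − 30·12] + [30·50 − 13·33] + [13·41 − 0·50] + [0·45 − (-31)·41]| = 4331, so the area is 4331/2.
Along each edge there are gcd(|Δx|,|Δy|)+1 lattice points, so counting each shared vertex once the boundary has gcd(34,37) + gcd(2,15) + gcd(50,19) + gcd(25,21) + gcd(17,17) + gcd(13,9) + gcd(31,4) = 1+1+1+1+17+1+1 = 23.
Pick's theorem gives I = A − B/2 + 1 = 4331/2 − 23/2 + 1 = 2155, so the closed region contains I + B = 2155 + 23 = 2178 lattice points.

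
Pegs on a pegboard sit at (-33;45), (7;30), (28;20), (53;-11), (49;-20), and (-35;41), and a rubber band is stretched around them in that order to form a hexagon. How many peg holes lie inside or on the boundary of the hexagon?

1410

Using the shoelace formula, 2A = |((-33)·30 − 7·45) + (7·20 − 28·30) + (28·(-11) − 53·20) + (53·(-20) − 49·(-11)) + (49·41 − (-35)·(-20)) + ((-35)·45 − (-33)·41)| = 2807, so the area is 2807/2.
The number of boundary lattice points is Σ gcd(|Δx|,|Δy|) = gcd(40,15) + gcd(21,10) + gcd(25,31) + gcd(4,9) + gcd(84,61) + gcd(2,4) = 5+1+1+1+1+2 = 11.
Pick's theorem gives I = A − B/2 + 1 = 2807/2 − 11/2 + 1 = 1399, so the closed region contains I + B = 1399 + 11 = 1410 lattice points.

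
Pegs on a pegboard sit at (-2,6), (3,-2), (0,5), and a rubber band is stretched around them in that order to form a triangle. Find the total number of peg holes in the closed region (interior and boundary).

Using the shoelace formula, 2A = |((-2)·(-2) − 3·6) + (3·5 − 0·(-2)) + (0·6 − (-2)·5)| = 11, so the area is 11/2.
Summing gcd(|Δx|,|Δy|) over the edges gives the boundary count: gcd(5,8) + gcd(3,7) + gcd(2,1) = 1+1+1 = 3.
Pick's theorem gives I = A − B/2 + 1 = 11/2 − 3/2 + 1 = 5, so the closed region contains I + B = 5 + 3 = 8 lattice points.

8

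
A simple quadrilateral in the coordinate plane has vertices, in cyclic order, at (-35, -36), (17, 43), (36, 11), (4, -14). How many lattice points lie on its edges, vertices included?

Along each edge there are gcd(|Δx|,|Δy|)+1 lattice points, so counting each shared vertex once the boundary has gcd(52,79) + gcd(19,32) + gcd(32,25) + gcd(39,22) = 1+1+1+1 = 4.

4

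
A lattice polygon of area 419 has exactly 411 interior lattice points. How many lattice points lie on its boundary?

Pick's theorem gives A = I + B/2 − 1, so B = 2(A − I + 1) = 2(419 − 411 + 1) = 18.

18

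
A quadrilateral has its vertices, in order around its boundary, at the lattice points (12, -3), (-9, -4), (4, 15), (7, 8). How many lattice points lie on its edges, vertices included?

The number of boundary lattice points is Σ gcd(|Δx|,|Δy|) = gcd(21,1) + gcd(13,19) + gcd(3,7) + gcd(5,11) = 1+1+1+1 = 4.

4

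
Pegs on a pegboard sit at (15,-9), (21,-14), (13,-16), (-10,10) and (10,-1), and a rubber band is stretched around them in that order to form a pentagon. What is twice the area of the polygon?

The shoelace formula gives twice the area as |(15·(-14) − 21·(-9)) + (21·(-16) − 13·(-14)) + (13·10 − (-10)·(-16)) + ((-10)·(-1) − 10·10) + (10·(-9) − 15·(-1))| = 370, so the area is 185.

370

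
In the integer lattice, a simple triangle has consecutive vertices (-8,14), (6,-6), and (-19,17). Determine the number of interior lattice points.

88

Using the shoelace formula, 2A = |[(-8)·(-6) − 6·14] + [6·17 − (-19)·(-6)] + [(-19)·14 − (-8)·17]| = 178, so the area is 89.
The number of boundary lattice points is Σ gcd(|Δx|,|Δy|) = gcd(14,20) + gcd(25,23) + gcd(11,3) = 2+1+1 = 4.
Pick's theorem gives I = A − B/2 + 1 = 89 − 4/2 + 1 = 88.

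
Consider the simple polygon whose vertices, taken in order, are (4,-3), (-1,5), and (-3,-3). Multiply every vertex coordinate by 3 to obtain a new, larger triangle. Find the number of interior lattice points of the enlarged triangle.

Using the shoelace formula, 2A = |[4·5 − (-1)·(-3)] + [(-1)·(-3) − (-3)·5] + [(-3)·(-3) − 4·(-3)]| = 56, so the area is 28.
The number of boundary lattice points is Σ gcd(|Δx|,|Δy|) = gcd(5,8) + gcd(2,8) + gcd(7,0) = 1+2+7 = 10.
Scaling by 3 multiplies the area by 3² = 9 (so the new area is 252) and multiplies the boundary lattice-point count by 3, giving 30.
By Pick's theorem, the interior count of the dilated polygon is 252 − 30/2 + 1 = 238.

238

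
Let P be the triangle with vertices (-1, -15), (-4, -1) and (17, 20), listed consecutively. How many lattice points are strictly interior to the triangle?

168

Using the shoelace formula, 2A = |[(-1)·(-1) − (-4)·(-15)] + [(-4)·20 − 17·(-1)] + [17·(-15) − (-1)·20]| = 357, so the area is 357/2.
Summing gcd(|Δx|,|Δy|) over the edges gives the boundary count: gcd(3,14) + gcd(21,21) + gcd(18,35) = 1+21+1 = 23.
By Pick's theorem A = I + B/2 − 1, so I = 357/2 − 23/2 + 1 = 168.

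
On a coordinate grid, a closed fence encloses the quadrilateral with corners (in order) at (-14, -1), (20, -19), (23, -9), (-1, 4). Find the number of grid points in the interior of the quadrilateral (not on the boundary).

340

By the shoelace formula, twice the signed area is |[(-14)·(-19) − 20·(-1)] + [20·(-9) − 23·(-19)] + [23·4 − (-1)·(-9)] + [(-1)·(-1) − (-14)·4]| = 683, so the area is 341.5.
Along each edge there are gcd(|Δx|,|Δy|)+1 lattice points, so counting each shared vertex once the boundary has gcd(34,18) + gcd(3,10) + gcd(24,13) + gcd(13,5) = 2+1+1+1 = 5.
By Pick's theorem A = I + B/2 − 1, so I = 341.5 − 5/2 + 1 = 340.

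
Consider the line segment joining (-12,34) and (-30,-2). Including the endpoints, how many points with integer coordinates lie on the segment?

19

The number of lattice points on a segment between lattice points is gcd(|Δx|,|Δy|) + 1 = gcd(18,36) + 1 = 18 + 1 = 19.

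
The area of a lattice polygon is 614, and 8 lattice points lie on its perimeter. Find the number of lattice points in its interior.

611

Pick's theorem A = I + B/2 − 1 rearranges to I = A − B/2 + 1 = 614 − 8/2 + 1 = 611.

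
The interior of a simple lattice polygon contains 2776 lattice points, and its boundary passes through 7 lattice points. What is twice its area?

5557

Pick's theorem states A = I + B/2 − 1, so A = 2776 + 7/2 − 1 = 5557/2.
Hence 2A = 5557.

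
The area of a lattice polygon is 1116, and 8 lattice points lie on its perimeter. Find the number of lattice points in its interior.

1113

From Pick's theorem, I = A − B/2 + 1 = 1116 − 8/2 + 1 = 1113.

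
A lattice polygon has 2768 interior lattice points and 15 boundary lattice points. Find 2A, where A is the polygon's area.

Pick's theorem states A = I + B/2 − 1, so A = 2768 + 15/2 − 1 = 5549/2.
Hence 2A = 5549.

5549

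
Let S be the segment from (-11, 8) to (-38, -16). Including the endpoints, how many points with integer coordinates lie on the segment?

4

The number of lattice points on a segment between lattice points is gcd(|Δx|,|Δy|) + 1 = gcd(27,24) + 1 = 3 + 1 = 4.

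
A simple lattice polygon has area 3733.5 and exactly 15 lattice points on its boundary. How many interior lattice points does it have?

Pick's theorem A = I + B/2 − 1 rearranges to I = A − B/2 + 1 = 3733.5 − 15/2 + 1 = 3727.

3727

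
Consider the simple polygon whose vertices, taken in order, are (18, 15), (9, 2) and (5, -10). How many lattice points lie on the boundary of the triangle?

Summing gcd(|Δx|,|Δy|) over the edges gives the boundary count: gcd(9,13) + gcd(4,12) + gcd(13,25) = 1+4+1 = 6.

6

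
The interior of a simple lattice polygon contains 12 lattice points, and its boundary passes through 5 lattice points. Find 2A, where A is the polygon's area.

27

Pick's theorem states A = I + B/2 − 1, so A = 12 + 5/2 − 1 = 27/2.
Hence 2A = 27.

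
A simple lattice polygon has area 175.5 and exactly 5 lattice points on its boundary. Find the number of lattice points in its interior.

Pick's theorem A = I + B/2 − 1 rearranges to I = A − B/2 + 1 = 175.5 − 5/2 + 1 = 174.

174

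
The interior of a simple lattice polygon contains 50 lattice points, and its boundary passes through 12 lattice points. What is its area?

Pick's theorem states A = I + B/2 − 1, so A = 50 + 12/2 − 1 = 55.

55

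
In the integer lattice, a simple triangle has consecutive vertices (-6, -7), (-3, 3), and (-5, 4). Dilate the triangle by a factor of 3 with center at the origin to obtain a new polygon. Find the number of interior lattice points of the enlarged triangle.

100

The shoelace formula gives twice the area as |[(-6)·3 − (-3)·(-7)] + [(-3)·4 − (-5)·3] + [(-5)·(-7) − (-6)·4]| = 23, so the area is 23/2.
Summing gcd(|Δx|,|Δy|) over the edges gives the boundary count: gcd(3,10) + gcd(2,1) + gcd(1,11) = 1+1+1 = 3.
Scaling by 3 multiplies the area by 3² = 9 (so the new area is 207/2) and multiplies the boundary lattice-point count by 3, giving 9.
By Pick's theorem, the interior count of the dilated polygon is 207/2 − 9/2 + 1 = 100.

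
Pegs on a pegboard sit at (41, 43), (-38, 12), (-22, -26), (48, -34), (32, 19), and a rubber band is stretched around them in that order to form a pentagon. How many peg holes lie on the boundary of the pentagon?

9

Along each edge there are gcd(|Δx|,|Δy|)+1 lattice points, so counting each shared vertex once the boundary has gcd(79,31) + gcd(16,38) + gcd(70,8) + gcd(16,53) + gcd(9,24) = 1+2+2+1+3 = 9.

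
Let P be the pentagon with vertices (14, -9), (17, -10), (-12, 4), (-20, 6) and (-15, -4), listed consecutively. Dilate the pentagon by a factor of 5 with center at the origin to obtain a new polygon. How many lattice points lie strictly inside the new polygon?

Using the shoelace formula, 2A = |[14·(-10) − 17·(-9)] + [17·4 − (-12)·(-10)] + [(-12)·6 − (-20)·4] + [(-20)·(-4) − (-15)·6] + [(-15)·(-9) − 14·(-4)]| = 330, so the area is 165.
Along each edge there are gcd(|Δx|,|Δy|)+1 lattice points, so counting each shared vertex once the boundary has gcd(3,1) + gcd(29,14) + gcd(8,2) + gcd(5,10) + gcd(29,5) = 1+1+2+5+1 = 10.
Scaling by 5 multiplies the area by 5² = 25 (so the new area is 4125) and multiplies the boundary lattice-point count by 5, giving 50.
By Pick's theorem, the interior count of the dilated polygon is 4125 − 50/2 + 1 = 4101.

4101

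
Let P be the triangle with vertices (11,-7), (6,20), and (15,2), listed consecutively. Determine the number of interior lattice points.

72

By the shoelace formula, twice the signed area is |[11·20 − 6·(-7)] + [6·2 − 15·20] + [15·(-7) − 11·2]| = 153, so the area is 153/2.
Summing gcd(|Δx|,|Δy|) over the edges gives the boundary count: gcd(5,27) + gcd(9,18) + gcd(4,9) = 1+9+1 = 11.
By Pick's theorem A = I + B/2 − 1, so I = 153/2 − 11/2 + 1 = 72.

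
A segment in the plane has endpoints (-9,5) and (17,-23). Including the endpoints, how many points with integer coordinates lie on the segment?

The number of lattice points on a segment between lattice points is gcd(|Δx|,|Δy|) + 1 = gcd(26,28) + 1 = 2 + 1 = 3.

3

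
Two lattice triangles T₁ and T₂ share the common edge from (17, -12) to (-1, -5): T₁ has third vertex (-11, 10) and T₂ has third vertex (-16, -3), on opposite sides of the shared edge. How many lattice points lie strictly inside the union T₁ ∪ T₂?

130

The union is the simple quadrilateral with vertices (17, -12), (-11, 10), (-1, -5), (-16, -3) in order.
By the shoelace formula, twice the signed area is |(17·10 − (-11)·(-12)) + ((-11)·(-5) − (-1)·10) + ((-1)·(-3) − (-16)·(-5)) + ((-16)·(-12) − 17·(-3))| = 269, so the area is 134.5.
Along each edge there are gcd(|Δx|,|Δy|)+1 lattice points, so counting each shared vertex once the boundary has gcd(28,22) + gcd(10,15) + gcd(15,2) + gcd(33,9) = 2+5+1+3 = 11.
By Pick's theorem I = A − B/2 + 1 = 134.5 − 11/2 + 1 = 130.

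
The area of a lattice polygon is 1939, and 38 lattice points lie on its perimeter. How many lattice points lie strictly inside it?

From Pick's theorem, I = A − B/2 + 1 = 1939 − 38/2 + 1 = 1921.

1921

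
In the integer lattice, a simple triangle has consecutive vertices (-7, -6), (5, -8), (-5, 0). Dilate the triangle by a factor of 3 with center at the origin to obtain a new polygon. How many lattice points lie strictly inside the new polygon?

Using the shoelace formula, 2A = |((-7)·(-8) − 5·(-6)) + (5·0 − (-5)·(-8)) + ((-5)·(-6) − (-7)·0)| = 76, so the area is 38.
The number of boundary lattice points is Σ gcd(|Δx|,|Δy|) = gcd(12,2) + gcd(10,8) + gcd(2,6) = 2+2+2 = 6.
Scaling by 3 multiplies the area by 3² = 9 (so the new area is 342) and multiplies the boundary lattice-point count by 3, giving 18.
By Pick's theorem, the interior count of the dilated polygon is 342 − 18/2 + 1 = 334.

334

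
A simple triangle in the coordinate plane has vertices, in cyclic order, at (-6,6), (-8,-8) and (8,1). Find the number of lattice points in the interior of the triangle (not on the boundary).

By the shoelace formula, twice the signed area is |[(-6)·(-8) − (-8)·6] + [(-8)·1 − 8·(-8)] + [8·6 − (-6)·1]| = 206, so the area is 103.
Along each edge there are gcd(|Δx|,|Δy|)+1 lattice points, so counting each shared vertex once the boundary has gcd(2,14) + gcd(16,9) + gcd(14,5) = 2+1+1 = 4.
By Pick's theorem A = I + B/2 − 1, so I = 103 − 4/2 + 1 = 102.

102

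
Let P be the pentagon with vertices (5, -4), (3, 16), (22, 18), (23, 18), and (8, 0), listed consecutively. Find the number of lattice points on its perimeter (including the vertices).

8

Along each edge there are gcd(|Δx|,|Δy|)+1 lattice points, so counting each shared vertex once the boundary has gcd(2,20) + gcd(19,2) + gcd(1,0) + gcd(15,18) + gcd(3,4) = 2+1+1+3+1 = 8.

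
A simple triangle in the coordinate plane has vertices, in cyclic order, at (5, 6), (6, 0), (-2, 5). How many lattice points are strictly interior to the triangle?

21

The shoelace formula gives twice the area as |[5·0 − 6·6] + [6·5 − (-2)·0] + [(-2)·6 − 5·5]| = 43, so the area is 43/2.
Summing gcd(|Δx|,|Δy|) over the edges gives the boundary count: gcd(1,6) + gcd(8,5) + gcd(7,1) = 1+1+1 = 3.
By Pick's theorem A = I + B/2 − 1, so I = 43/2 − 3/2 + 1 = 21.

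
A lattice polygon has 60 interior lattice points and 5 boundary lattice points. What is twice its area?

Pick's theorem states A = I + B/2 − 1, so A = 60 + 5/2 − 1 = 123/2.
Hence 2A = 123.

123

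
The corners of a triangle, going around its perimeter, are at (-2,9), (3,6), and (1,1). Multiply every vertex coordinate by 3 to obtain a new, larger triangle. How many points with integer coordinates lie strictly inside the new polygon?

By the shoelace formula, twice the signed area is |[(-2)·6 − 3·9] + [3·1 − 1·6] + [1·9 − (-2)·1]| = 31, so the area is 31/2.
Summing gcd(|Δx|,|Δy|) over the edges gives the boundary count: gcd(5,3) + gcd(2,5) + gcd(3,8) = 1+1+1 = 3.
Scaling by 3 multiplies the area by 3² = 9 (so the new area is 279/2) and multiplies the boundary lattice-point count by 3, giving 9.
By Pick's theorem, the interior count of the dilated polygon is 279/2 − 9/2 + 1 = 136.

136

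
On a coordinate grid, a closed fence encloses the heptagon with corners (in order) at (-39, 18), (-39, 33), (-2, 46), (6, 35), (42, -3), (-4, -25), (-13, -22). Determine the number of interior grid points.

3257

Using the shoelace formula, 2A = |((-39)·33 − (-39)·18) + ((-39)·46 − (-2)·33) + ((-2)·35 − 6·46) + (6·(-3) − 42·35) + (42·(-25) − (-4)·(-3)) + ((-4)·(-22) − (-13)·(-25)) + ((-13)·18 − (-39)·(-22))| = 6538, so the area is 3269.
Summing gcd(|Δx|,|Δy|) over the edges gives the boundary count: gcd(0,15) + gcd(37,13) + gcd(8,11) + gcd(36,38) + gcd(46,22) + gcd(9,3) + gcd(26,40) = 15+1+1+2+2+3+2 = 26.
Pick's theorem gives I = A − B/2 + 1 = 3269 − 26/2 + 1 = 3257.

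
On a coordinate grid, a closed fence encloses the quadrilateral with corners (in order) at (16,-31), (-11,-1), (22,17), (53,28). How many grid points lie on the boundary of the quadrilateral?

Along each edge there are gcd(|Δx|,|Δy|)+1 lattice points, so counting each shared vertex once the boundary has gcd(27,30) + gcd(33,18) + gcd(31,11) + gcd(37,59) = 3+3+1+1 = 8.

8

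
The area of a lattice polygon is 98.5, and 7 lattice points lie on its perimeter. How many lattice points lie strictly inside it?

Pick's theorem A = I + B/2 − 1 rearranges to I = A − B/2 + 1 = 98.5 − 7/2 + 1 = 96.

96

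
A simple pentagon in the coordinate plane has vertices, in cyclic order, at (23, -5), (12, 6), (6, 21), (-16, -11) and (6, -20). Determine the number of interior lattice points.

742

By the shoelace formula, twice the signed area is |(23·6 − 12·(-5)) + (12·21 − 6·6) + (6·(-11) − (-16)·21) + ((-16)·(-20) − 6·(-11)) + (6·(-5) − 23·(-20))| = 1500, so the area is 750.
Along each edge there are gcd(|Δx|,|Δy|)+1 lattice points, so counting each shared vertex once the boundary has gcd(11,11) + gcd(6,15) + gcd(22,32) + gcd(22,9) + gcd(17,15) = 11+3+2+1+1 = 18.
By Pick's theorem A = I + B/2 − 1, so I = 750 − 18/2 + 1 = 742.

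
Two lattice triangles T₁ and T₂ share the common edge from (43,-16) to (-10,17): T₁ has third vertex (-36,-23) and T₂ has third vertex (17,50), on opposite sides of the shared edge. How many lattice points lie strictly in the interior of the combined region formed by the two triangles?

2806

The union is the simple quadrilateral with vertices (43,-16), (-36,-23), (-10,17), (17,50) in order.
Using the shoelace formula, 2A = |[43·(-23) − (-36)·(-16)] + [(-36)·17 − (-10)·(-23)] + [(-10)·50 − 17·17] + [17·(-16) − 43·50]| = 5618, so the area is 2809.
The number of boundary lattice points is Σ gcd(|Δx|,|Δy|) = gcd(79,7) + gcd(26,40) + gcd(27,33) + gcd(26,66) = 1+2+3+2 = 8.
By Pick's theorem I = A − B/2 + 1 = 2809 − 8/2 + 1 = 2806.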